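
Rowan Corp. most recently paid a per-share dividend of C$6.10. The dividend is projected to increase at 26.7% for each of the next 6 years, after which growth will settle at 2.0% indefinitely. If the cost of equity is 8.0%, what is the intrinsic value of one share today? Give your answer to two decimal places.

C$336.74

Two-stage DDM. Project D₁…D_6 at 0.267, terminal growth 0.02, discount at r = 0.08.
D_1 = 7.7287
D_2 = 9.7923
D_3 = 12.4068
D_4 = 15.7194
D_5 = 19.9165
D_6 = 25.2342
Terminal value at t=6: TV = D_7/(r−g) = 25.7389/(0.08−0.02) = 428.9814
P₀ = 7.7287/(1+0.08)^1 + 9.7923/(1+0.08)^2 + 12.4068/(1+0.08)^3 + 15.7194/(1+0.08)^4 + 19.9165/(1+0.08)^5 + 25.2342/(1+0.08)^6 + 428.9814/(1+0.08)^6 = 336.7423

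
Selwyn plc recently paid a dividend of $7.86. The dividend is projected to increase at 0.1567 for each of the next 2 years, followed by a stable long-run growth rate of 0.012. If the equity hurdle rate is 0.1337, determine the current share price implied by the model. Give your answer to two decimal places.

Two-stage DDM. Project D₁…D_2 at 0.1567, terminal growth 0.012, discount at r = 0.1337.
D_1 = 9.0917
D_2 = 10.5163
Terminal value at t=2: TV = D_3/(r−g) = 10.6425/(0.1337−0.012) = 87.4488
P₀ = 9.0917/(1+0.1337)^1 + 10.5163/(1+0.1337)^2 + 87.4488/(1+0.1337)^2 = 84.2406

$84.24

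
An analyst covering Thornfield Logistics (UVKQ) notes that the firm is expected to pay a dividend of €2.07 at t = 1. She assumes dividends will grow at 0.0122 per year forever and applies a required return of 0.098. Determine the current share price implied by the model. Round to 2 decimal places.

€24.13

Gordon growth model: P₀ = D₁/(r − g), with D₁ = 2.07 given directly.
P₀ = 2.0700 / (0.098 − 0.0122) = 2.0700 / 0.0858 = 24.1259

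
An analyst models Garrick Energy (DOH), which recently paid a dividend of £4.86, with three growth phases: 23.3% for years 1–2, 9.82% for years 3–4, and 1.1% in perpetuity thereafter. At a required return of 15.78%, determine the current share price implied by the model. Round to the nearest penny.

Three-stage DDM. Project D₁…D_4; terminal Gordon value at t=4 with g = 0.011; discount at r = 0.1578.
D_1 = 5.9924
D_2 = 7.3886
D_3 = 8.1142
D_4 = 8.9110
TV_4 = 9.0090/(0.1578−0.011) = 61.3692
P₀ = Σ Dₜ/(1+r)ᵗ + TV_4/(1+r)^4 = 55.0265

£55.03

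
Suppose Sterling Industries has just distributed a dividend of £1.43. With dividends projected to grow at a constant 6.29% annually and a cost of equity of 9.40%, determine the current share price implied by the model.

£48.87

Gordon growth model: P₀ = D₁/(r − g). D₁ = 1.43 × (1 + 0.0629) = 1.5199.
P₀ = 1.5199 / (0.094 − 0.0629) = 1.5199 / 0.0311 = 48.8729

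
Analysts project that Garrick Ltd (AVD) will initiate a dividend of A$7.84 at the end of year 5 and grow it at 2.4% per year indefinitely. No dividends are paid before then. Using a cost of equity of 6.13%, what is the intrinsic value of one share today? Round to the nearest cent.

A$165.67

Deferred-dividend DDM. At t=4 the remaining stream is a growing perpetuity with first payment D_5 = 7.84.
V_4 = D_5/(r−g) = 7.84/(0.0613−0.024) = 210.1877
P₀ = V_4/(1+r)^4 = 210.1877/(1+0.0613)^4 = 165.6741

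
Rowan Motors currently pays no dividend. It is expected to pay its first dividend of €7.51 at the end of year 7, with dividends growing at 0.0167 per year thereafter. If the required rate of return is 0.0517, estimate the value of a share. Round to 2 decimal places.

€158.57

Deferred-dividend DDM. At t=6 the remaining stream is a growing perpetuity with first payment D_7 = 7.51.
V_6 = D_7/(r−g) = 7.51/(0.0517−0.0167) = 214.5714
P₀ = V_6/(1+r)^6 = 214.5714/(1+0.0517)^6 = 158.5699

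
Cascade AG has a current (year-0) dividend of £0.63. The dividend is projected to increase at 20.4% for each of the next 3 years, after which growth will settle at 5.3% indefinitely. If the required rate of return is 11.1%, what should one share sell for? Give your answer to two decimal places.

£16.78

Two-stage DDM. Project D₁…D_3 at 0.204, terminal growth 0.053, discount at r = 0.111.
D_1 = 0.7585
D_2 = 0.9133
D_3 = 1.0996
Terminal value at t=3: TV = D_4/(r−g) = 1.1578/(0.111−0.053) = 19.9628
P₀ = 0.7585/(1+0.111)^1 + 0.9133/(1+0.111)^2 + 1.0996/(1+0.111)^3 + 19.9628/(1+0.111)^3 = 16.7817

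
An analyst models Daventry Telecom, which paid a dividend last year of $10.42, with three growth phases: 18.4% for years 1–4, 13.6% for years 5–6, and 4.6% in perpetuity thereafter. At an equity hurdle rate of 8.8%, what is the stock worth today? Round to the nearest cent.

Three-stage DDM. Project D₁…D_6; terminal Gordon value at t=6 with g = 0.046; discount at r = 0.088.
D_1 = 12.3373
D_2 = 14.6073
D_3 = 17.2951
D_4 = 20.4774
D_5 = 23.2623
D_6 = 26.4260
TV_6 = 27.6416/(0.088−0.046) = 658.1329
P₀ = Σ Dₜ/(1+r)ᵗ + TV_6/(1+r)^6 = 479.6830

$479.68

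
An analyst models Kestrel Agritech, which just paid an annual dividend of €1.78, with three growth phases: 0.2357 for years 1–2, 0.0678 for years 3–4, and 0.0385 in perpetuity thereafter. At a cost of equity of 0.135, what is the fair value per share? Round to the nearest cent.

€28.00

Three-stage DDM. Project D₁…D_4; terminal Gordon value at t=4 with g = 0.0385; discount at r = 0.135.
D_1 = 2.1995
D_2 = 2.7180
D_3 = 2.9023
D_4 = 3.0990
TV_4 = 3.2183/(0.135−0.0385) = 33.3507
P₀ = Σ Dₜ/(1+r)ᵗ + TV_4/(1+r)^4 = 27.9967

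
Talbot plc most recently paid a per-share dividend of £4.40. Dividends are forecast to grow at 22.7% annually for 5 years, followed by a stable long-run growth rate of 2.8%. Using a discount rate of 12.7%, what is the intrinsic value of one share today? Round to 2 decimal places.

Two-stage DDM. Project D₁…D_5 at 0.227, terminal growth 0.028, discount at r = 0.127.
D_1 = 5.3988
D_2 = 6.6243
D_3 = 8.1280
D_4 = 9.9731
D_5 = 12.2370
Terminal value at t=5: TV = D_6/(r−g) = 12.5797/(0.127−0.028) = 127.0672
P₀ = 5.3988/(1+0.127)^1 + 6.6243/(1+0.127)^2 + 8.1280/(1+0.127)^3 + 9.9731/(1+0.127)^4 + 12.2370/(1+0.127)^5 + 127.0672/(1+0.127)^5 = 98.4867

£98.49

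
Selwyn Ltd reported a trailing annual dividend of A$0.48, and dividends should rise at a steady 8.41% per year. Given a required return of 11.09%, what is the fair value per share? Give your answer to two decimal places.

Gordon growth model: P₀ = D₁/(r − g). D₁ = 0.48 × (1 + 0.0841) = 0.5204.
P₀ = 0.5204 / (0.1109 − 0.0841) = 0.5204 / 0.0268 = 19.4167

A$19.42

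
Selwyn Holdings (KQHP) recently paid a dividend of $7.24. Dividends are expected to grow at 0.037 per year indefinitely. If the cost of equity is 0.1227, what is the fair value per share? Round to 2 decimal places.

$87.61

Gordon growth model: P₀ = D₁/(r − g). D₁ = 7.24 × (1 + 0.037) = 7.5079.
P₀ = 7.5079 / (0.1227 − 0.037) = 7.5079 / 0.0857 = 87.6065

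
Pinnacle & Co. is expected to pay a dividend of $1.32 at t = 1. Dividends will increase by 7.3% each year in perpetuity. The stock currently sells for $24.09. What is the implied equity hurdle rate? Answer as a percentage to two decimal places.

12.78%

Rearranging the constant-growth DDM: r = D₁/P₀ + g.
r = 1.3200 / 24.09 + 0.073 = 0.05479 + 0.073 = 0.12779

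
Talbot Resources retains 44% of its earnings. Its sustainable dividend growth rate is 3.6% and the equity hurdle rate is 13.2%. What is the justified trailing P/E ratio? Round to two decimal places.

6.04

Payout ratio b = 1 − 0.44 = 0.56.
Justified trailing P/E = b(1+g)/(r−g) = 0.56×(1+0.036)/(0.132−0.036) = 6.0433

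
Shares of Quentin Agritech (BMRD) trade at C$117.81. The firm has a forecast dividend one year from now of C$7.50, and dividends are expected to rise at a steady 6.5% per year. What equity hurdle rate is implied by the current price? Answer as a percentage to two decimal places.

Rearranging the constant-growth DDM: r = D₁/P₀ + g.
r = 7.5000 / 117.81 + 0.065 = 0.06366 + 0.065 = 0.12866

12.87%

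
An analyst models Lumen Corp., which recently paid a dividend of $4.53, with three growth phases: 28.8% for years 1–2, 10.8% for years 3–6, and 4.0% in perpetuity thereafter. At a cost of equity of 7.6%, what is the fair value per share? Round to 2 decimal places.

Three-stage DDM. Project D₁…D_6; terminal Gordon value at t=6 with g = 0.04; discount at r = 0.076.
D_1 = 5.8346
D_2 = 7.5150
D_3 = 8.3266
D_4 = 9.2259
D_5 = 10.2223
D_6 = 11.3263
TV_6 = 11.7794/(0.076−0.04) = 327.2049
P₀ = Σ Dₜ/(1+r)ᵗ + TV_6/(1+r)^6 = 250.7024

$250.70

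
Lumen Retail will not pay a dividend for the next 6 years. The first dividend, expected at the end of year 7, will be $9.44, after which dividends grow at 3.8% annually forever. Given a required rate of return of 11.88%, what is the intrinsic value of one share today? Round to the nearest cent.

Deferred-dividend DDM. At t=6 the remaining stream is a growing perpetuity with first payment D_7 = 9.44.
V_6 = D_7/(r−g) = 9.44/(0.1188−0.038) = 116.8317
P₀ = V_6/(1+r)^6 = 116.8317/(1+0.1188)^6 = 59.5725

$59.57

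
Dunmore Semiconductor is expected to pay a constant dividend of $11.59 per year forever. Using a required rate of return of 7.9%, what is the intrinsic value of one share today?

Zero-growth DDM (perpetuity): P₀ = D/r = 11.59 / 0.079 = 146.7089

$146.71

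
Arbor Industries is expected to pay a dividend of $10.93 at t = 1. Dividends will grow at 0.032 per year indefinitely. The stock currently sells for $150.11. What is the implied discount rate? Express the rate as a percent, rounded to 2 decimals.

Rearranging the constant-growth DDM: r = D₁/P₀ + g.
r = 10.9300 / 150.11 + 0.032 = 0.07281 + 0.032 = 0.10481

10.48%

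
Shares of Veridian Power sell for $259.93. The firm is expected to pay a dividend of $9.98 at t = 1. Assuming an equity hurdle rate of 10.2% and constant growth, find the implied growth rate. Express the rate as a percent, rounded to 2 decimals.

From P₀ = D₁/(r − g), the implied growth is g = r − D₁/P₀.
g = 0.102 − 9.98/259.93 = 0.102 − 0.03839 = 0.06361

6.36%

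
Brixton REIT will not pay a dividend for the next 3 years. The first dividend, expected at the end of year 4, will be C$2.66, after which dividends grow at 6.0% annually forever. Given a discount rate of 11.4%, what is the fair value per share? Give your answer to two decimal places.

C$35.63

Deferred-dividend DDM. At t=3 the remaining stream is a growing perpetuity with first payment D_4 = 2.66.
V_3 = D_4/(r−g) = 2.66/(0.114−0.06) = 49.2593
P₀ = V_3/(1+r)^3 = 49.2593/(1+0.114)^3 = 35.6314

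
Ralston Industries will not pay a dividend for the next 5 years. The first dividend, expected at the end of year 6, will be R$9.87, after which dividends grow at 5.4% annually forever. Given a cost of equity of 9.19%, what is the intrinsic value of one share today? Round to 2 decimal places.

Deferred-dividend DDM. At t=5 the remaining stream is a growing perpetuity with first payment D_6 = 9.87.
V_5 = D_6/(r−g) = 9.87/(0.0919−0.054) = 260.4222
P₀ = V_5/(1+r)^5 = 260.4222/(1+0.0919)^5 = 167.7890

R$167.79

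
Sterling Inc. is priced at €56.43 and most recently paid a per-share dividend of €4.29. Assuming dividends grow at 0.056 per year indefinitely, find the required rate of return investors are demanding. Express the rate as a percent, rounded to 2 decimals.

Rearranging the constant-growth DDM: r = D₁/P₀ + g.
D₁ = 4.29 × (1 + 0.056) = 4.5302.
r = 4.5302 / 56.43 + 0.056 = 0.08028 + 0.056 = 0.13628

13.63%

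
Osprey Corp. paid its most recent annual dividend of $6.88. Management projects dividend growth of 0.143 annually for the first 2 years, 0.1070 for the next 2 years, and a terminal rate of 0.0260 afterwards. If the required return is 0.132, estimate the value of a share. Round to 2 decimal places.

Three-stage DDM. Project D₁…D_4; terminal Gordon value at t=4 with g = 0.026; discount at r = 0.132.
D_1 = 7.8638
D_2 = 8.9884
D_3 = 9.9501
D_4 = 11.0148
TV_4 = 11.3012/(0.132−0.026) = 106.6148
P₀ = Σ Dₜ/(1+r)ᵗ + TV_4/(1+r)^4 = 92.4566

$92.46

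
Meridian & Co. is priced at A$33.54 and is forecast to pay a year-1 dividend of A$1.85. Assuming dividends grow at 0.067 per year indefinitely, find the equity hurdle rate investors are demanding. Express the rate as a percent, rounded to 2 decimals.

12.22%

Rearranging the constant-growth DDM: r = D₁/P₀ + g.
r = 1.8500 / 33.54 + 0.067 = 0.05516 + 0.067 = 0.12216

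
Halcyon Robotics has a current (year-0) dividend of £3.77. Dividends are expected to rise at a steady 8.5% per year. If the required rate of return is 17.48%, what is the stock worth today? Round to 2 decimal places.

£45.55

Gordon growth model: P₀ = D₁/(r − g). D₁ = 3.77 × (1 + 0.085) = 4.0904.
P₀ = 4.0904 / (0.1748 − 0.085) = 4.0904 / 0.0898 = 45.5507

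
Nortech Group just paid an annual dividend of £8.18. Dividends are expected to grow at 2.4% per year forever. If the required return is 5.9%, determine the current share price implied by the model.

£239.32

Gordon growth model: P₀ = D₁/(r − g). D₁ = 8.18 × (1 + 0.024) = 8.3763.
P₀ = 8.3763 / (0.059 − 0.024) = 8.3763 / 0.035 = 239.3234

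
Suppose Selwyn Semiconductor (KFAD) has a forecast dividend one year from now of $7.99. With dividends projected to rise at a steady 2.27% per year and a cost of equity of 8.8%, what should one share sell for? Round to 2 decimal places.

Gordon growth model: P₀ = D₁/(r − g), with D₁ = 7.99 given directly.
P₀ = 7.9900 / (0.088 − 0.0227) = 7.9900 / 0.0653 = 122.3583

$122.36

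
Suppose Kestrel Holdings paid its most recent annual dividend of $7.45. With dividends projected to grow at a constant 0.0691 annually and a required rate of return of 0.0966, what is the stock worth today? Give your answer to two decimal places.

$289.63

Gordon growth model: P₀ = D₁/(r − g). D₁ = 7.45 × (1 + 0.0691) = 7.9648.
P₀ = 7.9648 / (0.0966 − 0.0691) = 7.9648 / 0.0275 = 289.6289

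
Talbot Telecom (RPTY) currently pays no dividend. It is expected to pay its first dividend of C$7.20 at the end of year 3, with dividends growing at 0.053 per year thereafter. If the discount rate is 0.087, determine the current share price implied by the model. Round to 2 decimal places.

C$179.22

Deferred-dividend DDM. At t=2 the remaining stream is a growing perpetuity with first payment D_3 = 7.20.
V_2 = D_3/(r−g) = 7.20/(0.087−0.053) = 211.7647
P₀ = V_2/(1+r)^2 = 211.7647/(1+0.087)^2 = 179.2233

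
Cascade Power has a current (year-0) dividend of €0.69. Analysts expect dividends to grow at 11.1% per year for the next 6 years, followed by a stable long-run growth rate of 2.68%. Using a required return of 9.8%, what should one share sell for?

€14.99

Two-stage DDM. Project D₁…D_6 at 0.111, terminal growth 0.0268, discount at r = 0.098.
D_1 = 0.7666
D_2 = 0.8517
D_3 = 0.9462
D_4 = 1.0512
D_5 = 1.1679
D_6 = 1.2976
Terminal value at t=6: TV = D_7/(r−g) = 1.3324/(0.098−0.0268) = 18.7128
P₀ = 0.7666/(1+0.098)^1 + 0.8517/(1+0.098)^2 + 0.9462/(1+0.098)^3 + 1.0512/(1+0.098)^4 + 1.1679/(1+0.098)^5 + 1.2976/(1+0.098)^6 + 18.7128/(1+0.098)^6 = 14.9939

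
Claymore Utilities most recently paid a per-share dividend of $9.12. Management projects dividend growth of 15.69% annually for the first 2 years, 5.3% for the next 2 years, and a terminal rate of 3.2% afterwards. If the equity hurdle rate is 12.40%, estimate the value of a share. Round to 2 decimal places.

$131.70

Three-stage DDM. Project D₁…D_4; terminal Gordon value at t=4 with g = 0.032; discount at r = 0.124.
D_1 = 10.5509
D_2 = 12.2064
D_3 = 12.8533
D_4 = 13.5345
TV_4 = 13.9676/(0.124−0.032) = 151.8221
P₀ = Σ Dₜ/(1+r)ᵗ + TV_4/(1+r)^4 = 131.6993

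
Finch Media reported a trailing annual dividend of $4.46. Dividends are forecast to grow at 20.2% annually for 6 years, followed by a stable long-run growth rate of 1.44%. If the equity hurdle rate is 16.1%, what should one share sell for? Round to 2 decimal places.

$68.27

Two-stage DDM. Project D₁…D_6 at 0.202, terminal growth 0.0144, discount at r = 0.161.
D_1 = 5.3609
D_2 = 6.4438
D_3 = 7.7455
D_4 = 9.3101
D_5 = 11.1907
D_6 = 13.4512
Terminal value at t=6: TV = D_7/(r−g) = 13.6449/(0.161−0.0144) = 93.0758
P₀ = 5.3609/(1+0.161)^1 + 6.4438/(1+0.161)^2 + 7.7455/(1+0.161)^3 + 9.3101/(1+0.161)^4 + 11.1907/(1+0.161)^5 + 13.4512/(1+0.161)^6 + 93.0758/(1+0.161)^6 = 68.2745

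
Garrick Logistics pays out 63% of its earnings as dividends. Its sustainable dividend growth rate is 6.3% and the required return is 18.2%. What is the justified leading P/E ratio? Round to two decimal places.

5.29

Justified leading P/E = b/(r−g) = 0.63/(0.182−0.063) = 5.2941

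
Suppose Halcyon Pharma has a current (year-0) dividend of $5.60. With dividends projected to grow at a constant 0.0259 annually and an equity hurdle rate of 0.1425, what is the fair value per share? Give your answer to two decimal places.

Gordon growth model: P₀ = D₁/(r − g). D₁ = 5.60 × (1 + 0.0259) = 5.7450.
P₀ = 5.7450 / (0.1425 − 0.0259) = 5.7450 / 0.1166 = 49.2714

$49.27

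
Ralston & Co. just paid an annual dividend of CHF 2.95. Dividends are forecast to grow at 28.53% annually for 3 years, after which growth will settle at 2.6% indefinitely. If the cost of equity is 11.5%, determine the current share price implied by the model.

Two-stage DDM. Project D₁…D_3 at 0.2853, terminal growth 0.026, discount at r = 0.115.
D_1 = 3.7916
D_2 = 4.8734
D_3 = 6.2638
Terminal value at t=3: TV = D_4/(r−g) = 6.4266/(0.115−0.026) = 72.2093
P₀ = 3.7916/(1+0.115)^1 + 4.8734/(1+0.115)^2 + 6.2638/(1+0.115)^3 + 72.2093/(1+0.115)^3 = 63.9309

CHF 63.93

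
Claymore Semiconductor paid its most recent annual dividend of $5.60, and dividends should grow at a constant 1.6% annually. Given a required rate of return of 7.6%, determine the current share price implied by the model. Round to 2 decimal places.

$94.83

Gordon growth model: P₀ = D₁/(r − g). D₁ = 5.60 × (1 + 0.016) = 5.6896.
P₀ = 5.6896 / (0.076 − 0.016) = 5.6896 / 0.06 = 94.8267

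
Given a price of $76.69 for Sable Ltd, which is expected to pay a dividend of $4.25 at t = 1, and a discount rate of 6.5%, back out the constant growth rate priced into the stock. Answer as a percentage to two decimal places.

0.96%

From P₀ = D₁/(r − g), the implied growth is g = r − D₁/P₀.
g = 0.065 − 4.25/76.69 = 0.065 − 0.05542 = 0.00958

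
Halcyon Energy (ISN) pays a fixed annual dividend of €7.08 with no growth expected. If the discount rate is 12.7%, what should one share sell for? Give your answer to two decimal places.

€55.75

Zero-growth DDM (perpetuity): P₀ = D/r = 7.08 / 0.127 = 55.7480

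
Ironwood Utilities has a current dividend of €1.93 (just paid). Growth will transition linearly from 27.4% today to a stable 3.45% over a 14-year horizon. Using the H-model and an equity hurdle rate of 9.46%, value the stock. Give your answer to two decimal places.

H-model: P₀ = D₀[(1+g_L) + H(g_S−g_L)]/(r−g_L), with H = 14/2 = 7.
P₀ = 1.93 × [(1+0.0345) + 7×(0.274−0.0345)] / (0.0946−0.0345)
   = 1.93 × 2.7110 / 0.0601 = 87.0587

€87.06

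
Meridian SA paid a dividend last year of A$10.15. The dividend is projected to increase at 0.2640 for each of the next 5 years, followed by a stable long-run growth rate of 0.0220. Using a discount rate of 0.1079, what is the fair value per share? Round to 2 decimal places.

A$310.11

Two-stage DDM. Project D₁…D_5 at 0.264, terminal growth 0.022, discount at r = 0.1079.
D_1 = 12.8296
D_2 = 16.2166
D_3 = 20.4978
D_4 = 25.9092
D_5 = 32.7493
Terminal value at t=5: TV = D_6/(r−g) = 33.4697/(0.1079−0.022) = 389.6361
P₀ = 12.8296/(1+0.1079)^1 + 16.2166/(1+0.1079)^2 + 20.4978/(1+0.1079)^3 + 25.9092/(1+0.1079)^4 + 32.7493/(1+0.1079)^5 + 389.6361/(1+0.1079)^5 = 310.1118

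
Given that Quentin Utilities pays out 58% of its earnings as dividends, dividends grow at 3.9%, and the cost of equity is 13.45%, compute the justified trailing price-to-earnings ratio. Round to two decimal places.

Justified trailing P/E = b(1+g)/(r−g) = 0.58×(1+0.039)/(0.1345−0.039) = 6.3102

6.31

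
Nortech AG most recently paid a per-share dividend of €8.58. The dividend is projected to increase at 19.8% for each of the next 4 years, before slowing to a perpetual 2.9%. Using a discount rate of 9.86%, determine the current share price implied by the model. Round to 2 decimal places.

Two-stage DDM. Project D₁…D_4 at 0.198, terminal growth 0.029, discount at r = 0.0986.
D_1 = 10.2788
D_2 = 12.3141
D_3 = 14.7522
D_4 = 17.6732
Terminal value at t=4: TV = D_5/(r−g) = 18.1857/(0.0986−0.029) = 261.2887
P₀ = 10.2788/(1+0.0986)^1 + 12.3141/(1+0.0986)^2 + 14.7522/(1+0.0986)^3 + 17.6732/(1+0.0986)^4 + 261.2887/(1+0.0986)^4 = 222.1930

€222.19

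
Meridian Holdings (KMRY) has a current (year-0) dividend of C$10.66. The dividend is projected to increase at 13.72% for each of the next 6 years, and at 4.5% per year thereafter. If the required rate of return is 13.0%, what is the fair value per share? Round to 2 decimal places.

Two-stage DDM. Project D₁…D_6 at 0.1372, terminal growth 0.045, discount at r = 0.13.
D_1 = 12.1226
D_2 = 13.7858
D_3 = 15.6772
D_4 = 17.8281
D_5 = 20.2741
D_6 = 23.0557
Terminal value at t=6: TV = D_7/(r−g) = 24.0932/(0.13−0.045) = 283.4495
P₀ = 12.1226/(1+0.13)^1 + 13.7858/(1+0.13)^2 + 15.6772/(1+0.13)^3 + 17.8281/(1+0.13)^4 + 20.2741/(1+0.13)^5 + 23.0557/(1+0.13)^6 + 283.4495/(1+0.13)^6 = 201.5476

C$201.55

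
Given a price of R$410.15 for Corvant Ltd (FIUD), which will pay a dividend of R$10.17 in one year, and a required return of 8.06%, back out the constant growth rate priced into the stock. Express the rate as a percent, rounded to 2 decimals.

From P₀ = D₁/(r − g), the implied growth is g = r − D₁/P₀.
g = 0.0806 − 10.17/410.15 = 0.0806 − 0.02480 = 0.05580

5.58%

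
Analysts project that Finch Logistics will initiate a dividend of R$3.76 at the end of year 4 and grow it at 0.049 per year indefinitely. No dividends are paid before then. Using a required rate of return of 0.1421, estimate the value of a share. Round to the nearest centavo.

R$27.11

Deferred-dividend DDM. At t=3 the remaining stream is a growing perpetuity with first payment D_4 = 3.76.
V_3 = D_4/(r−g) = 3.76/(0.1421−0.049) = 40.3867
P₀ = V_3/(1+r)^3 = 40.3867/(1+0.1421)^3 = 27.1098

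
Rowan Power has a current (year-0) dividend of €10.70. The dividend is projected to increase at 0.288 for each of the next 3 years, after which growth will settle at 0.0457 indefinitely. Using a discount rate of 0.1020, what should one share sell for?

Two-stage DDM. Project D₁…D_3 at 0.288, terminal growth 0.0457, discount at r = 0.102.
D_1 = 13.7816
D_2 = 17.7507
D_3 = 22.8629
Terminal value at t=3: TV = D_4/(r−g) = 23.9077/(0.102−0.0457) = 424.6490
P₀ = 13.7816/(1+0.102)^1 + 17.7507/(1+0.102)^2 + 22.8629/(1+0.102)^3 + 424.6490/(1+0.102)^3 = 361.5178

€361.52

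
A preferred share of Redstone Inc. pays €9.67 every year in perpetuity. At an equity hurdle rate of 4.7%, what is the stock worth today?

€205.74

Zero-growth DDM (perpetuity): P₀ = D/r = 9.67 / 0.047 = 205.7447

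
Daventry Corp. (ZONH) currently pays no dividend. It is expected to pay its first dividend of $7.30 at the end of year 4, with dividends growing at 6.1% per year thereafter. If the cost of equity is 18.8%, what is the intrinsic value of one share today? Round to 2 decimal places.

Deferred-dividend DDM. At t=3 the remaining stream is a growing perpetuity with first payment D_4 = 7.30.
V_3 = D_4/(r−g) = 7.30/(0.188−0.061) = 57.4803
P₀ = V_3/(1+r)^3 = 57.4803/(1+0.188)^3 = 34.2823

$34.28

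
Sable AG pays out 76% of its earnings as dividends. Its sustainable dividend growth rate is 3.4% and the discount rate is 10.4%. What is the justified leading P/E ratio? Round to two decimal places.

10.86

Justified leading P/E = b/(r−g) = 0.76/(0.104−0.034) = 10.8571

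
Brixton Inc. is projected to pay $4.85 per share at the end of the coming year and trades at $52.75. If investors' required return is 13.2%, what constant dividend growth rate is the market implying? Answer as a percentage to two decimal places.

4.01%

From P₀ = D₁/(r − g), the implied growth is g = r − D₁/P₀.
g = 0.132 − 4.85/52.75 = 0.132 − 0.09194 = 0.04006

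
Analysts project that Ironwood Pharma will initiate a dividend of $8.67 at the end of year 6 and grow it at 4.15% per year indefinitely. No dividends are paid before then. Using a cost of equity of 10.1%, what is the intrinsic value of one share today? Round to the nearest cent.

Deferred-dividend DDM. At t=5 the remaining stream is a growing perpetuity with first payment D_6 = 8.67.
V_5 = D_6/(r−g) = 8.67/(0.101−0.0415) = 145.7143
P₀ = V_5/(1+r)^5 = 145.7143/(1+0.101)^5 = 90.0670

$90.07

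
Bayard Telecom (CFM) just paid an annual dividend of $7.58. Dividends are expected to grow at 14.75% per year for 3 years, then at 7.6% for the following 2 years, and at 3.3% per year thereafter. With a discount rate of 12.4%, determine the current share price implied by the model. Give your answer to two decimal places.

$122.72

Three-stage DDM. Project D₁…D_5; terminal Gordon value at t=5 with g = 0.033; discount at r = 0.124.
D_1 = 8.6981
D_2 = 9.9810
D_3 = 11.4532
D_4 = 12.3237
D_5 = 13.2603
TV_5 = 13.6978/(0.124−0.033) = 150.5257
P₀ = Σ Dₜ/(1+r)ᵗ + TV_5/(1+r)^5 = 122.7198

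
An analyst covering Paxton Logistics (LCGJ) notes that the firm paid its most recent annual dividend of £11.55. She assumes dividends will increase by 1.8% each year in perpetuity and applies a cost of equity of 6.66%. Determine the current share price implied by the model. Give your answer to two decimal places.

£241.93

Gordon growth model: P₀ = D₁/(r − g). D₁ = 11.55 × (1 + 0.018) = 11.7579.
P₀ = 11.7579 / (0.0666 − 0.018) = 11.7579 / 0.0486 = 241.9321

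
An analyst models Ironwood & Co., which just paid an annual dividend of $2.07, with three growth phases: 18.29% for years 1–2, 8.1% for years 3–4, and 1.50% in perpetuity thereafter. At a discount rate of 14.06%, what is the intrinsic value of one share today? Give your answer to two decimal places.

Three-stage DDM. Project D₁…D_4; terminal Gordon value at t=4 with g = 0.015; discount at r = 0.1406.
D_1 = 2.4486
D_2 = 2.8965
D_3 = 3.1311
D_4 = 3.3847
TV_4 = 3.4355/(0.1406−0.015) = 27.3523
P₀ = Σ Dₜ/(1+r)ᵗ + TV_4/(1+r)^4 = 24.6437

$24.64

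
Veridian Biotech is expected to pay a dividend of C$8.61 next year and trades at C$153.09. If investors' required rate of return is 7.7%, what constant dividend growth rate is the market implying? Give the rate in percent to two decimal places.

From P₀ = D₁/(r − g), the implied growth is g = r − D₁/P₀.
g = 0.077 − 8.61/153.09 = 0.077 − 0.05624 = 0.02076

2.08%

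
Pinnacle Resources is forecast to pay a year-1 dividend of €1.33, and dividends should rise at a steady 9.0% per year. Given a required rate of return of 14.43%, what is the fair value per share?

€24.49

Gordon growth model: P₀ = D₁/(r − g), with D₁ = 1.33 given directly.
P₀ = 1.3300 / (0.1443 − 0.09) = 1.3300 / 0.0543 = 24.4936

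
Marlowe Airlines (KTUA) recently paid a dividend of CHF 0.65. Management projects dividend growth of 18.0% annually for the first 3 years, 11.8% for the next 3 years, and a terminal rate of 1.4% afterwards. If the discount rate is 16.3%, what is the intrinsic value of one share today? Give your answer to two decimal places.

CHF 8.00

Three-stage DDM. Project D₁…D_6; terminal Gordon value at t=6 with g = 0.014; discount at r = 0.163.
D_1 = 0.7670
D_2 = 0.9051
D_3 = 1.0680
D_4 = 1.1940
D_5 = 1.3349
D_6 = 1.4924
TV_6 = 1.5133/(0.163−0.014) = 10.1563
P₀ = Σ Dₜ/(1+r)ᵗ + TV_6/(1+r)^6 = 7.9952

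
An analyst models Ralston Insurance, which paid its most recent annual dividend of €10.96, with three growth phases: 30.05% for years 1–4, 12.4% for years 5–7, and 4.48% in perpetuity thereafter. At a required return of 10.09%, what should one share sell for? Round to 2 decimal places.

€557.45

Three-stage DDM. Project D₁…D_7; terminal Gordon value at t=7 with g = 0.0448; discount at r = 0.1009.
D_1 = 14.2535
D_2 = 18.5367
D_3 = 24.1069
D_4 = 31.3510
D_5 = 35.2386
D_6 = 39.6082
D_7 = 44.5196
TV_7 = 46.5140/(0.1009−0.0448) = 829.1273
P₀ = Σ Dₜ/(1+r)ᵗ + TV_7/(1+r)^7 = 557.4515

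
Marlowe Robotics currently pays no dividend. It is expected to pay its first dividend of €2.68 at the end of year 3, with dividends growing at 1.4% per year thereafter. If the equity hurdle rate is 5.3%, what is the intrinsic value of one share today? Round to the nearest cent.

€61.97

Deferred-dividend DDM. At t=2 the remaining stream is a growing perpetuity with first payment D_3 = 2.68.
V_2 = D_3/(r−g) = 2.68/(0.053−0.014) = 68.7179
P₀ = V_2/(1+r)^2 = 68.7179/(1+0.053)^2 = 61.9746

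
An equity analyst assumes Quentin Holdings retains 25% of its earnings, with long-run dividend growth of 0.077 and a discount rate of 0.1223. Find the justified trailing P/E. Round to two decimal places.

17.83

Payout ratio b = 1 − 0.25 = 0.75.
Justified trailing P/E = b(1+g)/(r−g) = 0.75×(1+0.077)/(0.1223−0.077) = 17.8311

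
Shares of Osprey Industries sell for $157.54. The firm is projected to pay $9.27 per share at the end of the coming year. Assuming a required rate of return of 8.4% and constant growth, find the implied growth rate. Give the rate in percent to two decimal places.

From P₀ = D₁/(r − g), the implied growth is g = r − D₁/P₀.
g = 0.084 − 9.27/157.54 = 0.084 − 0.05884 = 0.02516

2.52%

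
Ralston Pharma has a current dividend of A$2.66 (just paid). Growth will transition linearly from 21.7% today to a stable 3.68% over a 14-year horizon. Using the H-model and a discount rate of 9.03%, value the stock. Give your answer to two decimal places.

H-model: P₀ = D₀[(1+g_L) + H(g_S−g_L)]/(r−g_L), with H = 14/2 = 7.
P₀ = 2.66 × [(1+0.0368) + 7×(0.217−0.0368)] / (0.0903−0.0368)
   = 2.66 × 2.2982 / 0.0535 = 114.2656

A$114.27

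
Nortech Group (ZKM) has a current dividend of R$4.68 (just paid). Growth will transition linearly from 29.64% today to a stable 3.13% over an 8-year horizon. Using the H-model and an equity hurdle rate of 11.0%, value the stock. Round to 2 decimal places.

R$124.39

H-model: P₀ = D₀[(1+g_L) + H(g_S−g_L)]/(r−g_L), with H = 8/2 = 4.
P₀ = 4.68 × [(1+0.0313) + 4×(0.2964−0.0313)] / (0.11−0.0313)
   = 4.68 × 2.0917 / 0.0787 = 124.3857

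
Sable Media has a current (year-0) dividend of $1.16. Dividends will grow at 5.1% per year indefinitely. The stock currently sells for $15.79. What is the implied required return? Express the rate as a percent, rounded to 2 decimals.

Rearranging the constant-growth DDM: r = D₁/P₀ + g.
D₁ = 1.16 × (1 + 0.051) = 1.2192.
r = 1.2192 / 15.79 + 0.051 = 0.07721 + 0.051 = 0.12821

12.82%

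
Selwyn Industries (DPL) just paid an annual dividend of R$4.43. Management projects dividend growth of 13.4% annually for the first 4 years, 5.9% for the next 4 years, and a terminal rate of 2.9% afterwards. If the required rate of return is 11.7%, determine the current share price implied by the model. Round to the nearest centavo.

R$79.37

Three-stage DDM. Project D₁…D_8; terminal Gordon value at t=8 with g = 0.029; discount at r = 0.117.
D_1 = 5.0236
D_2 = 5.6968
D_3 = 6.4602
D_4 = 7.3258
D_5 = 7.7580
D_6 = 8.2158
D_7 = 8.7005
D_8 = 9.2138
TV_8 = 9.4810/(0.117−0.029) = 107.7389
P₀ = Σ Dₜ/(1+r)ᵗ + TV_8/(1+r)^8 = 79.3660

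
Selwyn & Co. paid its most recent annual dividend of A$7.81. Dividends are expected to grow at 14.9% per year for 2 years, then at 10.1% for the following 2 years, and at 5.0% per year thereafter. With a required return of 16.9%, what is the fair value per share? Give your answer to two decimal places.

A$88.07

Three-stage DDM. Project D₁…D_4; terminal Gordon value at t=4 with g = 0.05; discount at r = 0.169.
D_1 = 8.9737
D_2 = 10.3108
D_3 = 11.3522
D_4 = 12.4987
TV_4 = 13.1237/(0.169−0.05) = 110.2829
P₀ = Σ Dₜ/(1+r)ᵗ + TV_4/(1+r)^4 = 88.0745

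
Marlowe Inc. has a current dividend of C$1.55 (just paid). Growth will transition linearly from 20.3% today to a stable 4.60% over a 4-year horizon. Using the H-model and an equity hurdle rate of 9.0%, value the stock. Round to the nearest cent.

C$47.91

H-model: P₀ = D₀[(1+g_L) + H(g_S−g_L)]/(r−g_L), with H = 4/2 = 2.
P₀ = 1.55 × [(1+0.046) + 2×(0.203−0.046)] / (0.09−0.046)
   = 1.55 × 1.3600 / 0.044 = 47.9091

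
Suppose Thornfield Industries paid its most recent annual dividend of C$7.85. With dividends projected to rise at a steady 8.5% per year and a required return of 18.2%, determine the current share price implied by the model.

Gordon growth model: P₀ = D₁/(r − g). D₁ = 7.85 × (1 + 0.085) = 8.5172.
P₀ = 8.5172 / (0.182 − 0.085) = 8.5172 / 0.097 = 87.8067

C$87.81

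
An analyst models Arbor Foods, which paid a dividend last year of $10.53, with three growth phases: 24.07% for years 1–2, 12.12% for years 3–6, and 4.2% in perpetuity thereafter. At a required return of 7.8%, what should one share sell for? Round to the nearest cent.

$560.12

Three-stage DDM. Project D₁…D_6; terminal Gordon value at t=6 with g = 0.042; discount at r = 0.078.
D_1 = 13.0646
D_2 = 16.2092
D_3 = 18.1738
D_4 = 20.3764
D_5 = 22.8461
D_6 = 25.6150
TV_6 = 26.6908/(0.078−0.042) = 741.4118
P₀ = Σ Dₜ/(1+r)ᵗ + TV_6/(1+r)^6 = 560.1198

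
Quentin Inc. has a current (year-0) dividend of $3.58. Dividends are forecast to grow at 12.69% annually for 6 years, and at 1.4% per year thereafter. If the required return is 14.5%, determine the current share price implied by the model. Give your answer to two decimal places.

$45.51

Two-stage DDM. Project D₁…D_6 at 0.1269, terminal growth 0.014, discount at r = 0.145.
D_1 = 4.0343
D_2 = 4.5463
D_3 = 5.1232
D_4 = 5.7733
D_5 = 6.5059
D_6 = 7.3315
Terminal value at t=6: TV = D_7/(r−g) = 7.4342/(0.145−0.014) = 56.7495
P₀ = 4.0343/(1+0.145)^1 + 4.5463/(1+0.145)^2 + 5.1232/(1+0.145)^3 + 5.7733/(1+0.145)^4 + 6.5059/(1+0.145)^5 + 7.3315/(1+0.145)^6 + 56.7495/(1+0.145)^6 = 45.5066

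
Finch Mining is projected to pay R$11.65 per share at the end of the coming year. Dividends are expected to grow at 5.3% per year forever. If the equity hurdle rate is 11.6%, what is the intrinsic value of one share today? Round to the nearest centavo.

R$184.92

Gordon growth model: P₀ = D₁/(r − g), with D₁ = 11.65 given directly.
P₀ = 11.6500 / (0.116 − 0.053) = 11.6500 / 0.063 = 184.9206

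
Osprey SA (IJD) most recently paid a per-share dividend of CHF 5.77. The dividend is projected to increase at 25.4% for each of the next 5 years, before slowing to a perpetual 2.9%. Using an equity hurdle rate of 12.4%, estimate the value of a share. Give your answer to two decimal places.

CHF 148.57

Two-stage DDM. Project D₁…D_5 at 0.254, terminal growth 0.029, discount at r = 0.124.
D_1 = 7.2356
D_2 = 9.0734
D_3 = 11.3781
D_4 = 14.2681
D_5 = 17.8922
Terminal value at t=5: TV = D_6/(r−g) = 18.4111/(0.124−0.029) = 193.8007
P₀ = 7.2356/(1+0.124)^1 + 9.0734/(1+0.124)^2 + 11.3781/(1+0.124)^3 + 14.2681/(1+0.124)^4 + 17.8922/(1+0.124)^5 + 193.8007/(1+0.124)^5 = 148.5690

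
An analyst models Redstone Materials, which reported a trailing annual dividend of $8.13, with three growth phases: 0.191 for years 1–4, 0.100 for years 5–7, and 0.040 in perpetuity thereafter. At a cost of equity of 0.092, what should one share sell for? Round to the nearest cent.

$310.78

Three-stage DDM. Project D₁…D_7; terminal Gordon value at t=7 with g = 0.04; discount at r = 0.092.
D_1 = 9.6828
D_2 = 11.5323
D_3 = 13.7349
D_4 = 16.3583
D_5 = 17.9941
D_6 = 19.7935
D_7 = 21.7729
TV_7 = 22.6438/(0.092−0.04) = 435.4574
P₀ = Σ Dₜ/(1+r)ᵗ + TV_7/(1+r)^7 = 310.7825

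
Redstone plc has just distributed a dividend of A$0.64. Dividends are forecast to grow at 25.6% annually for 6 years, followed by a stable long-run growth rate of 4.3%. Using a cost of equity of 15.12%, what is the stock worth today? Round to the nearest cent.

Two-stage DDM. Project D₁…D_6 at 0.256, terminal growth 0.043, discount at r = 0.1512.
D_1 = 0.8038
D_2 = 1.0096
D_3 = 1.2681
D_4 = 1.5927
D_5 = 2.0005
D_6 = 2.5126
Terminal value at t=6: TV = D_7/(r−g) = 2.6206/(0.1512−0.043) = 24.2200
P₀ = 0.8038/(1+0.1512)^1 + 1.0096/(1+0.1512)^2 + 1.2681/(1+0.1512)^3 + 1.5927/(1+0.1512)^4 + 2.0005/(1+0.1512)^5 + 2.5126/(1+0.1512)^6 + 24.2200/(1+0.1512)^6 = 15.6727

A$15.67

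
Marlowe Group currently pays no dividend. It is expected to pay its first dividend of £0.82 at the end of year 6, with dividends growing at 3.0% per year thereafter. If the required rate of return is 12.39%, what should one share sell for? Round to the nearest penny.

Deferred-dividend DDM. At t=5 the remaining stream is a growing perpetuity with first payment D_6 = 0.82.
V_5 = D_6/(r−g) = 0.82/(0.1239−0.03) = 8.7327
P₀ = V_5/(1+r)^5 = 8.7327/(1+0.1239)^5 = 4.8698

£4.87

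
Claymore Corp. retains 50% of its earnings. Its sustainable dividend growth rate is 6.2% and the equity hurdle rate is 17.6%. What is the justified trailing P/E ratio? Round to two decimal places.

4.66

Payout ratio b = 1 − 0.50 = 0.50.
Justified trailing P/E = b(1+g)/(r−g) = 0.50×(1+0.062)/(0.176−0.062) = 4.6579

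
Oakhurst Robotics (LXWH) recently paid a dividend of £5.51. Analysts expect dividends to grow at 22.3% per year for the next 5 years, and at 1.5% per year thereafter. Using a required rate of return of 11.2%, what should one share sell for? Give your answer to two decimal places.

Two-stage DDM. Project D₁…D_5 at 0.223, terminal growth 0.015, discount at r = 0.112.
D_1 = 6.7387
D_2 = 8.2415
D_3 = 10.0793
D_4 = 12.3270
D_5 = 15.0759
Terminal value at t=5: TV = D_6/(r−g) = 15.3021/(0.112−0.015) = 157.7532
P₀ = 6.7387/(1+0.112)^1 + 8.2415/(1+0.112)^2 + 10.0793/(1+0.112)^3 + 12.3270/(1+0.112)^4 + 15.0759/(1+0.112)^5 + 157.7532/(1+0.112)^5 = 129.7637

£129.76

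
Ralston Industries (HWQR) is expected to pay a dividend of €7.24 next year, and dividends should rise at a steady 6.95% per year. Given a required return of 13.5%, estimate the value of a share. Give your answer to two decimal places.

Gordon growth model: P₀ = D₁/(r − g), with D₁ = 7.24 given directly.
P₀ = 7.2400 / (0.135 − 0.0695) = 7.2400 / 0.0655 = 110.5344

€110.53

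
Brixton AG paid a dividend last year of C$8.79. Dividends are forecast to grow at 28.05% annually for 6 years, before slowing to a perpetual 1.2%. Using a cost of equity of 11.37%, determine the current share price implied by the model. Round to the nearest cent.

Two-stage DDM. Project D₁…D_6 at 0.2805, terminal growth 0.012, discount at r = 0.1137.
D_1 = 11.2556
D_2 = 14.4128
D_3 = 18.4556
D_4 = 23.6324
D_5 = 30.2612
D_6 = 38.7495
Terminal value at t=6: TV = D_7/(r−g) = 39.2145/(0.1137−0.012) = 385.5902
P₀ = 11.2556/(1+0.1137)^1 + 14.4128/(1+0.1137)^2 + 18.4556/(1+0.1137)^3 + 23.6324/(1+0.1137)^4 + 30.2612/(1+0.1137)^5 + 38.7495/(1+0.1137)^6 + 385.5902/(1+0.1137)^6 = 290.4953

C$290.50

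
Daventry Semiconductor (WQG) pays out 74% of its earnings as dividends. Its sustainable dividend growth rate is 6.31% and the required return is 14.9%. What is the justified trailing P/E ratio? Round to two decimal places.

Justified trailing P/E = b(1+g)/(r−g) = 0.74×(1+0.0631)/(0.149−0.0631) = 9.1583

9.16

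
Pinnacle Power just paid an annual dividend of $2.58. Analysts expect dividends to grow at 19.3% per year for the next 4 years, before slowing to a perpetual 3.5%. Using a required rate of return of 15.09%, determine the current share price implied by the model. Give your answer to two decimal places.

Two-stage DDM. Project D₁…D_4 at 0.193, terminal growth 0.035, discount at r = 0.1509.
D_1 = 3.0779
D_2 = 3.6720
D_3 = 4.3807
D_4 = 5.2261
Terminal value at t=4: TV = D_5/(r−g) = 5.4091/(0.1509−0.035) = 46.6701
P₀ = 3.0779/(1+0.1509)^1 + 3.6720/(1+0.1509)^2 + 4.3807/(1+0.1509)^3 + 5.2261/(1+0.1509)^4 + 46.6701/(1+0.1509)^4 = 37.8993

$37.90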